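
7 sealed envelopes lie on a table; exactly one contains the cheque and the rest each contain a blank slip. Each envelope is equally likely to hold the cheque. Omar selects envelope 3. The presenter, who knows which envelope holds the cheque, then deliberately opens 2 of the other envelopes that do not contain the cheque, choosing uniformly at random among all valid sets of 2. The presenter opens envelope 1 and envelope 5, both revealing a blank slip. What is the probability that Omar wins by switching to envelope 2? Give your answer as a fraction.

3/14

Condition on the true location of the cheque.
If it is in either of envelopes 1 and 5 (prior 1/7 each): that envelope was opened and seen not to hold the prize — ruled out; weight (1/7)·0 = 0 each.
If it is in any of envelopes 2, 4, 6, and 7 (prior 1/7 each): the presenter has 10 equally likely choices, so probability 1/10; weight (1/7)·(1/10) = 1/70 each.
If it is in envelope 3 (prior 1/7): the presenter has 15 equally likely choices, so probability 1/15; weight (1/7)·(1/15) = 1/105.
The weights sum to 1/15.
So P(the cheque in envelope 2 | the presenter opened envelope 1 and envelope 5) = (1/70) / (1/15) = 3/14.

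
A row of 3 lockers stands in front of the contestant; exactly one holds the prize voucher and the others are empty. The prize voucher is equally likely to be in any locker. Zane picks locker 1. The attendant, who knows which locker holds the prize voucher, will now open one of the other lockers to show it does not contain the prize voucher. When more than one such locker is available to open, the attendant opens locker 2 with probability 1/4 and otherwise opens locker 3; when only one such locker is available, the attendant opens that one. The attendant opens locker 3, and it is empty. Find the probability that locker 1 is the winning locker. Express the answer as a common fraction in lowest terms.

3/7

Condition on the true location of the prize voucher.
If it is in locker 1 (prior 1/3): locker 2 is available but not opened, probability 3/4; weight (1/3)·(3/4) = 1/4.
If it is in locker 2 (prior 1/3): only locker 3 is available, probability 1; weight (1/3)·1 = 1/3.
If it is in locker 3 (prior 1/3): the attendant opened locker 3, so this case is ruled out; weight (1/3)·0 = 0.
The weights sum to 7/12.
So P(the prize voucher in locker 1 | the attendant opened locker 3) = (1/4) / (7/12) = 3/7.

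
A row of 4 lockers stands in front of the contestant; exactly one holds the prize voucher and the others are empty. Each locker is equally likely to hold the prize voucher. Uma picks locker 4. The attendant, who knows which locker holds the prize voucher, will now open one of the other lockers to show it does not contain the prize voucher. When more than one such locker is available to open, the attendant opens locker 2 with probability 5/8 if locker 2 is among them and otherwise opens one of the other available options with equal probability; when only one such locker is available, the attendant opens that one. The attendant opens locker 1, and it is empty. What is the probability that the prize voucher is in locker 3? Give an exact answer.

6/17

Consider each possible location of the prize voucher in turn.
If it is in locker 1 (prior 1/4): the attendant opened locker 1, so this case is ruled out; weight (1/4)·0 = 0.
If it is in locker 2 (prior 1/4): locker 2 holds the prize so is unavailable; the attendant chooses uniformly among the 2 others, probability 1/2; weight (1/4)·(1/2) = 1/8.
If it is in locker 3 (prior 1/4): locker 2 is available but not opened, probability 3/8; weight (1/4)·(3/8) = 3/32.
If it is in locker 4 (prior 1/4): locker 2 is available but not opened; locker 1 gets probability (1 − 5/8)/2 = 3/16; weight (1/4)·(3/16) = 3/64.
The weights sum to 17/64.
So P(the prize voucher in locker 3 | the attendant opened locker 1) = (3/32) / (17/64) = 6/17.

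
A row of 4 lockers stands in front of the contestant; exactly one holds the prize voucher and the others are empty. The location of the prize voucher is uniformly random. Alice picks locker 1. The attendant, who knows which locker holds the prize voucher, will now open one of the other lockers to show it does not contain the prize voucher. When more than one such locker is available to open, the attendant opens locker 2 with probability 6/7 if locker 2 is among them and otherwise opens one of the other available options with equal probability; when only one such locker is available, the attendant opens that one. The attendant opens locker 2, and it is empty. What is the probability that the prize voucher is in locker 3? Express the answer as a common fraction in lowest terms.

1/3

Consider each possible location of the prize voucher in turn.
If it is in any of lockers 1, 3, and 4 (prior 1/4 each): locker 2 is available, opened with probability 6/7; weight (1/4)·(6/7) = 3/14 each.
If it is in locker 2 (prior 1/4): the attendant opened locker 2, so this case is ruled out; weight (1/4)·0 = 0.
The weights sum to 9/14.
So P(the prize voucher in locker 3 | the attendant opened locker 2) = (3/14) / (9/14) = 1/3.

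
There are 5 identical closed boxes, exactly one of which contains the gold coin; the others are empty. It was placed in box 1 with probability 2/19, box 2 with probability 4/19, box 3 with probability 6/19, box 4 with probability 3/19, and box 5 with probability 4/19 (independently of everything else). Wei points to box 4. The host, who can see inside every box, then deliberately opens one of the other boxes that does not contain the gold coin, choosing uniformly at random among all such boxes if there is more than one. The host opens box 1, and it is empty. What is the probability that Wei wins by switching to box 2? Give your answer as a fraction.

16/65

Apply Bayes' rule, conditioning on where the gold coin actually is.
If it is in box 1 (prior 2/19): the host opened box 1, so this case is ruled out; weight (2/19)·0 = 0.
If it is in either of boxes 2 and 5 (prior 4/19 each): the host has 3 equally likely choices, so probability 1/3; weight (4/19)·(1/3) = 4/57 each.
If it is in box 3 (prior 6/19): the host has 3 equally likely choices, so probability 1/3; weight (6/19)·(1/3) = 2/19.
If it is in box 4 (prior 3/19): the host has 4 equally likely choices, so probability 1/4; weight (3/19)·(1/4) = 3/76.
The weights sum to 65/228.
So P(the gold coin in box 2 | the host opened box 1) = (4/57) / (65/228) = 16/65.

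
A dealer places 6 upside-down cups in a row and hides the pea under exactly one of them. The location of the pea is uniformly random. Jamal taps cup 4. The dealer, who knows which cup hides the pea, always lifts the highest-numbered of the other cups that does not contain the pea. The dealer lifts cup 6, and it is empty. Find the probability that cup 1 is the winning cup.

Condition on the true location of the pea.
If it is under any of cups 1, 2, 3, 4, and 5 (prior 1/6 each): cup 6 is the highest-numbered option available, probability 1; weight (1/6)·1 = 1/6 each.
If it is under cup 6 (prior 1/6): the dealer opened cup 6, so this case is ruled out; weight (1/6)·0 = 0.
The weights sum to 5/6.
So P(the pea under cup 1 | the dealer opened cup 6) = (1/6) / (5/6) = 1/5.

1/5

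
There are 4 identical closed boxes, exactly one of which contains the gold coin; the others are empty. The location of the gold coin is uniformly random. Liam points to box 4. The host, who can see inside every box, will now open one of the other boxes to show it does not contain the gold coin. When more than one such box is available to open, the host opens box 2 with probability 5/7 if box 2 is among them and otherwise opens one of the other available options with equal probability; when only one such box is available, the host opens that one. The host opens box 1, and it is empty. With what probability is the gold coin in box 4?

Condition on the true location of the gold coin.
If it is in box 1 (prior 1/4): the host opened box 1, so this case is ruled out; weight (1/4)·0 = 0.
If it is in box 2 (prior 1/4): box 2 holds the prize so is unavailable; the host chooses uniformly among the 2 others, probability 1/2; weight (1/4)·(1/2) = 1/8.
If it is in box 3 (prior 1/4): box 2 is available but not opened, probability 2/7; weight (1/4)·(2/7) = 1/14.
If it is in box 4 (prior 1/4): box 2 is available but not opened; box 1 gets probability (1 − 5/7)/2 = 1/7; weight (1/4)·(1/7) = 1/28.
The weights sum to 13/56.
So P(the gold coin in box 4 | the host opened box 1) = (1/28) / (13/56) = 2/13.

2/13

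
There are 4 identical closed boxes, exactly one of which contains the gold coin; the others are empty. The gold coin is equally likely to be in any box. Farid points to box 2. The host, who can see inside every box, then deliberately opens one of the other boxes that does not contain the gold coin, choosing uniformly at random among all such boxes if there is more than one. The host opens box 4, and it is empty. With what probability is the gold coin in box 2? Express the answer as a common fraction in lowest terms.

1/4

Apply Bayes' rule, conditioning on where the gold coin actually is.
If it is in either of boxes 1 and 3 (prior 1/4 each): the host has 2 equally likely choices, so probability 1/2; weight (1/4)·(1/2) = 1/8 each.
If it is in box 2 (prior 1/4): the host has 3 equally likely choices, so probability 1/3; weight (1/4)·(1/3) = 1/12.
If it is in box 4 (prior 1/4): the host opened box 4, so this case is ruled out; weight (1/4)·0 = 0.
The weights sum to 1/3.
So P(the gold coin in box 2 | the host opened box 4) = (1/12) / (1/3) = 1/4.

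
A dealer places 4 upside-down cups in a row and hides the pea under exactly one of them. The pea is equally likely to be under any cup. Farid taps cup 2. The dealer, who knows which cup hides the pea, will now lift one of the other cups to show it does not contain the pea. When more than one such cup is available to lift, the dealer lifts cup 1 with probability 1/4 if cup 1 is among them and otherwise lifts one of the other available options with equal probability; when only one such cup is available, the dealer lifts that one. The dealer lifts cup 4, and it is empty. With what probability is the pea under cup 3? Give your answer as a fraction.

6/13

Consider each possible location of the pea in turn.
If it is under cup 1 (prior 1/4): cup 1 holds the prize so is unavailable; the dealer chooses uniformly among the 2 others, probability 1/2; weight (1/4)·(1/2) = 1/8.
If it is under cup 2 (prior 1/4): cup 1 is available but not opened; cup 4 gets probability (1 − 1/4)/2 = 3/8; weight (1/4)·(3/8) = 3/32.
If it is under cup 3 (prior 1/4): cup 1 is available but not opened, probability 3/4; weight (1/4)·(3/4) = 3/16.
If it is under cup 4 (prior 1/4): the dealer opened cup 4, so this case is ruled out; weight (1/4)·0 = 0.
The weights sum to 13/32.
So P(the pea under cup 3 | the dealer opened cup 4) = (3/16) / (13/32) = 6/13.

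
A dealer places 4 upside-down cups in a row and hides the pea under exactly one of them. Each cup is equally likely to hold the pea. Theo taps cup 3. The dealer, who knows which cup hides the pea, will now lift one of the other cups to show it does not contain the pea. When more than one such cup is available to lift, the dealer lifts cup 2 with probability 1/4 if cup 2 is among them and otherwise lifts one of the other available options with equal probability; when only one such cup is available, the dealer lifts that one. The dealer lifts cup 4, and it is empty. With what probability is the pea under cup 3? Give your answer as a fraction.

Consider each possible location of the pea in turn.
If it is under cup 1 (prior 1/4): cup 2 is available but not opened, probability 3/4; weight (1/4)·(3/4) = 3/16.
If it is under cup 2 (prior 1/4): cup 2 holds the prize so is unavailable; the dealer chooses uniformly among the 2 others, probability 1/2; weight (1/4)·(1/2) = 1/8.
If it is under cup 3 (prior 1/4): cup 2 is available but not opened; cup 4 gets probability (1 − 1/4)/2 = 3/8; weight (1/4)·(3/8) = 3/32.
If it is under cup 4 (prior 1/4): the dealer opened cup 4, so this case is ruled out; weight (1/4)·0 = 0.
The weights sum to 13/32.
So P(the pea under cup 3 | the dealer opened cup 4) = (3/32) / (13/32) = 3/13.

3/13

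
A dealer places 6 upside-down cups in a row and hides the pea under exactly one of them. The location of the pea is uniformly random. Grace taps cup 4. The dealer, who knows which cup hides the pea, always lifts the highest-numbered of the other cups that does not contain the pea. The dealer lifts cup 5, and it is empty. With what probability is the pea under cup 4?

0

Apply Bayes' rule, conditioning on where the pea actually is.
If it is under any of cups 1, 2, 3, and 4 (prior 1/6 each): the dealer would have opened cup 6 instead, probability 0; weight (1/6)·0 = 0 each.
If it is under cup 5 (prior 1/6): the dealer opened cup 5, so this case is ruled out; weight (1/6)·0 = 0.
If it is under cup 6 (prior 1/6): cup 5 is the highest-numbered option available, probability 1; weight (1/6)·1 = 1/6.
The weights sum to 1/6.
So P(the pea under cup 4 | the dealer opened cup 5) = 0 / (1/6) = 0.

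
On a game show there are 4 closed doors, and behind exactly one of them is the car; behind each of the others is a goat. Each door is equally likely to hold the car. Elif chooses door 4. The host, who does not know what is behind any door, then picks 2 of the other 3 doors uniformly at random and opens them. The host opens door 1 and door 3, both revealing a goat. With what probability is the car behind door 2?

1/2

Because the host chose which doors to open without knowing where the car is, the choice is independent of the prize location. Learning that none of the 2 opened doors holds the car simply rules out those 2 locations and leaves the remaining 2 doors still equally likely by symmetry.
So P(the car behind door 2) = 1/2.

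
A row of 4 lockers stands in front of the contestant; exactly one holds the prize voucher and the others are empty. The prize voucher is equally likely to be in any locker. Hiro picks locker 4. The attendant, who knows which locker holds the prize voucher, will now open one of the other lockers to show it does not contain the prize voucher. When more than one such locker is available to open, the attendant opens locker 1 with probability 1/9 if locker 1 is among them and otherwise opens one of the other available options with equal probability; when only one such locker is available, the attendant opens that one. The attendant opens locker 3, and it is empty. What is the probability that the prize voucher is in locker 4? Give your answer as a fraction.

8/33

Apply Bayes' rule, conditioning on where the prize voucher actually is.
If it is in locker 1 (prior 1/4): locker 1 holds the prize so is unavailable; the attendant chooses uniformly among the 2 others, probability 1/2; weight (1/4)·(1/2) = 1/8.
If it is in locker 2 (prior 1/4): locker 1 is available but not opened, probability 8/9; weight (1/4)·(8/9) = 2/9.
If it is in locker 3 (prior 1/4): the attendant opened locker 3, so this case is ruled out; weight (1/4)·0 = 0.
If it is in locker 4 (prior 1/4): locker 1 is available but not opened; locker 3 gets probability (1 − 1/9)/2 = 4/9; weight (1/4)·(4/9) = 1/9.
The weights sum to 11/24.
So P(the prize voucher in locker 4 | the attendant opened locker 3) = (1/9) / (11/24) = 8/33.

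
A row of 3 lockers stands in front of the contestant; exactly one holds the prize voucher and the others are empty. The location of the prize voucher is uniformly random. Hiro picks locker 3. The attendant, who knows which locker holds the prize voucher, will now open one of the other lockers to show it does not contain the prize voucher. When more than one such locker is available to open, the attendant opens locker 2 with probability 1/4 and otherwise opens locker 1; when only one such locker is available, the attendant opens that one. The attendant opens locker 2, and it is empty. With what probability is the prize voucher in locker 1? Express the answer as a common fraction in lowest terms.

4/5

Consider each possible location of the prize voucher in turn.
If it is in locker 1 (prior 1/3): only locker 2 is available, probability 1; weight (1/3)·1 = 1/3.
If it is in locker 2 (prior 1/3): the attendant opened locker 2, so this case is ruled out; weight (1/3)·0 = 0.
If it is in locker 3 (prior 1/3): locker 2 is available, opened with probability 1/4; weight (1/3)·(1/4) = 1/12.
The weights sum to 5/12.
So P(the prize voucher in locker 1 | the attendant opened locker 2) = (1/3) / (5/12) = 4/5.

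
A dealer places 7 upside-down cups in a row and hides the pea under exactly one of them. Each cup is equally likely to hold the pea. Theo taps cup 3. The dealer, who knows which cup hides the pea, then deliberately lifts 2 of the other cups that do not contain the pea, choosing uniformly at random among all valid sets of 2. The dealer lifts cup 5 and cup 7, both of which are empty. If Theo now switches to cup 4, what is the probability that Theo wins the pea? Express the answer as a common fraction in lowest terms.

Consider each possible location of the pea in turn.
If it is under any of cups 1, 2, 4, and 6 (prior 1/7 each): the dealer has 10 equally likely choices, so probability 1/10; weight (1/7)·(1/10) = 1/70 each.
If it is under cup 3 (prior 1/7): the dealer has 15 equally likely choices, so probability 1/15; weight (1/7)·(1/15) = 1/105.
If it is under either of cups 5 and 7 (prior 1/7 each): that cup was opened and seen not to hold the prize — ruled out; weight (1/7)·0 = 0 each.
The weights sum to 1/15.
So P(the pea under cup 4 | the dealer opened cup 5 and cup 7) = (1/70) / (1/15) = 3/14.

3/14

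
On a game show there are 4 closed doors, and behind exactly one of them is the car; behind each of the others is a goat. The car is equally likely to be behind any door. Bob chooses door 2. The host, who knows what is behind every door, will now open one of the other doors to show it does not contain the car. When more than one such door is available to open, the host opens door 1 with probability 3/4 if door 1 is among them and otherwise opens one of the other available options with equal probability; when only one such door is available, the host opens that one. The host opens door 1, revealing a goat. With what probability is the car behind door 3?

1/3

Consider each possible location of the car in turn.
If it is behind door 1 (prior 1/4): the host opened door 1, so this case is ruled out; weight (1/4)·0 = 0.
If it is behind any of doors 2, 3, and 4 (prior 1/4 each): door 1 is available, opened with probability 3/4; weight (1/4)·(3/4) = 3/16 each.
The weights sum to 9/16.
So P(the car behind door 3 | the host opened door 1) = (3/16) / (9/16) = 1/3.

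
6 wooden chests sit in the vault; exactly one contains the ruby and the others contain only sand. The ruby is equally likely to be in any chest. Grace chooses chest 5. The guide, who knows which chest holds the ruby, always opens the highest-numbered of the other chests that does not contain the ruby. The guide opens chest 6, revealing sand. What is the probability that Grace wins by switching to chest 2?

Consider each possible location of the ruby in turn.
If it is in any of chests 1, 2, 3, 4, and 5 (prior 1/6 each): chest 6 is the highest-numbered option available, probability 1; weight (1/6)·1 = 1/6 each.
If it is in chest 6 (prior 1/6): the guide opened chest 6, so this case is ruled out; weight (1/6)·0 = 0.
The weights sum to 5/6.
So P(the ruby in chest 2 | the guide opened chest 6) = (1/6) / (5/6) = 1/5.

1/5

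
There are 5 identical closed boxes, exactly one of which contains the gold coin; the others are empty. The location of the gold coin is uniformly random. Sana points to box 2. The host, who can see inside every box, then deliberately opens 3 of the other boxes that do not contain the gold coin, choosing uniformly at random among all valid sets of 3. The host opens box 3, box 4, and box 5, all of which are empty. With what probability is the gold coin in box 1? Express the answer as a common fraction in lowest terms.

4/5

Apply Bayes' rule, conditioning on where the gold coin actually is.
If it is in box 1 (prior 1/5): the host has no choice, probability 1; weight (1/5)·1 = 1/5.
If it is in box 2 (prior 1/5): the host has 4 equally likely choices, so probability 1/4; weight (1/5)·(1/4) = 1/20.
If it is in any of boxes 3, 4, and 5 (prior 1/5 each): that box was opened and seen not to hold the prize — ruled out; weight (1/5)·0 = 0 each.
The weights sum to 1/4.
So P(the gold coin in box 1 | the host opened box 3, box 4, and box 5) = (1/5) / (1/4) = 4/5.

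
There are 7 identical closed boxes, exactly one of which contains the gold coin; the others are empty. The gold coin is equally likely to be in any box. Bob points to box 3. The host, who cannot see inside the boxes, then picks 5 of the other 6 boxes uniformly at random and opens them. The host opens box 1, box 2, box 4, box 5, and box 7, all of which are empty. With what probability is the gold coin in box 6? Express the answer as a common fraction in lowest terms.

1/2

Because the host chose which boxes to open without knowing where the gold coin is, the choice is independent of the prize location. Learning that none of the 5 opened boxes holds the gold coin simply rules out those 5 locations and leaves the remaining 2 boxes still equally likely by symmetry.
So P(the gold coin in box 6) = 1/2.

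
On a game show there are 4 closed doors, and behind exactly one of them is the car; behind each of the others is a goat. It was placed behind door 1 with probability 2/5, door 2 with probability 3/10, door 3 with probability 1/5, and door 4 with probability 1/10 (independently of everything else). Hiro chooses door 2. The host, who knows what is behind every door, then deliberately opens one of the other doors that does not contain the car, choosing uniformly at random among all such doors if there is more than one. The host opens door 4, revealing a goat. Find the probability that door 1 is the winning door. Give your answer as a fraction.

1/2

Condition on the true location of the car.
If it is behind door 1 (prior 2/5): the host has 2 equally likely choices, so probability 1/2; weight (2/5)·(1/2) = 1/5.
If it is behind door 2 (prior 3/10): the host has 3 equally likely choices, so probability 1/3; weight (3/10)·(1/3) = 1/10.
If it is behind door 3 (prior 1/5): the host has 2 equally likely choices, so probability 1/2; weight (1/5)·(1/2) = 1/10.
If it is behind door 4 (prior 1/10): the host opened door 4, so this case is ruled out; weight (1/10)·0 = 0.
The weights sum to 2/5.
So P(the car behind door 1 | the host opened door 4) = (1/5) / (2/5) = 1/2.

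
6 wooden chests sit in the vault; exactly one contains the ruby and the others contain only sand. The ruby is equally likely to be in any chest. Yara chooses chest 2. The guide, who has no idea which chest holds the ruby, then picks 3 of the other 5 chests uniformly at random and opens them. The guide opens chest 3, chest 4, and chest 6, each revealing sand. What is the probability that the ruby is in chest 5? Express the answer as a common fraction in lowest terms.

Because the guide chose which chests to open without knowing where the ruby is, the choice is independent of the prize location. Learning that none of the 3 opened chests holds the ruby simply rules out those 3 locations and leaves the remaining 3 chests still equally likely by symmetry.
So P(the ruby in chest 5) = 1/3.

1/3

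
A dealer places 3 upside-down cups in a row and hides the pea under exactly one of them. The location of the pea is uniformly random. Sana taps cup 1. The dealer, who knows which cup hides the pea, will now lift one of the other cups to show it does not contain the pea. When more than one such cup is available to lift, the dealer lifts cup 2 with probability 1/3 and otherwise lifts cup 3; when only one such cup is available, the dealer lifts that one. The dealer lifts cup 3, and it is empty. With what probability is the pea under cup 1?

2/5

Consider each possible location of the pea in turn.
If it is under cup 1 (prior 1/3): cup 2 is available but not opened, probability 2/3; weight (1/3)·(2/3) = 2/9.
If it is under cup 2 (prior 1/3): only cup 3 is available, probability 1; weight (1/3)·1 = 1/3.
If it is under cup 3 (prior 1/3): the dealer opened cup 3, so this case is ruled out; weight (1/3)·0 = 0.
The weights sum to 5/9.
So P(the pea under cup 1 | the dealer opened cup 3) = (2/9) / (5/9) = 2/5.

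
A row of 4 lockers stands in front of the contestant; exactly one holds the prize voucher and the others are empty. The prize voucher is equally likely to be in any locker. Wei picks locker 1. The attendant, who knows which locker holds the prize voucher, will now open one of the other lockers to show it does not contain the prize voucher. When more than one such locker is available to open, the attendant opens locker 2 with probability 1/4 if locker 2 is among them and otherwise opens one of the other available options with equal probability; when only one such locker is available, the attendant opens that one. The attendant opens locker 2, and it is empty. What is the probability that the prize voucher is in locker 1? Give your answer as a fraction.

1/3

Consider each possible location of the prize voucher in turn.
If it is in any of lockers 1, 3, and 4 (prior 1/4 each): locker 2 is available, opened with probability 1/4; weight (1/4)·(1/4) = 1/16 each.
If it is in locker 2 (prior 1/4): the attendant opened locker 2, so this case is ruled out; weight (1/4)·0 = 0.
The weights sum to 3/16.
So P(the prize voucher in locker 1 | the attendant opened locker 2) = (1/16) / (3/16) = 1/3.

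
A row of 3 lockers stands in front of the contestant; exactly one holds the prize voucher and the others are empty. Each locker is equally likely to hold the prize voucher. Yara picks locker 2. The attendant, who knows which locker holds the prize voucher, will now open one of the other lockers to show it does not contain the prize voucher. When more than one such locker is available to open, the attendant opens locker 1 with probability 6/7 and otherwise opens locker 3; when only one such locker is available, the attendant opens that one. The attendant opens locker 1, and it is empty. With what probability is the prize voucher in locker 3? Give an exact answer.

Consider each possible location of the prize voucher in turn.
If it is in locker 1 (prior 1/3): the attendant opened locker 1, so this case is ruled out; weight (1/3)·0 = 0.
If it is in locker 2 (prior 1/3): locker 1 is available, opened with probability 6/7; weight (1/3)·(6/7) = 2/7.
If it is in locker 3 (prior 1/3): only locker 1 is available, probability 1; weight (1/3)·1 = 1/3.
The weights sum to 13/21.
So P(the prize voucher in locker 3 | the attendant opened locker 1) = (1/3) / (13/21) = 7/13.

7/13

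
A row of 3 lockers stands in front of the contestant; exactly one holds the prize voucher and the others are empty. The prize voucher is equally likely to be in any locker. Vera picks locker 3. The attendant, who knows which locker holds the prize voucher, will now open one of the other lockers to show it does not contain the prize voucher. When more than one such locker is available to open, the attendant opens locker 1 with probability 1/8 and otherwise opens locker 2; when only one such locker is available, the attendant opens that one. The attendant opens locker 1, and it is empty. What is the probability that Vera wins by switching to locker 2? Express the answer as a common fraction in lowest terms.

Condition on the true location of the prize voucher.
If it is in locker 1 (prior 1/3): the attendant opened locker 1, so this case is ruled out; weight (1/3)·0 = 0.
If it is in locker 2 (prior 1/3): only locker 1 is available, probability 1; weight (1/3)·1 = 1/3.
If it is in locker 3 (prior 1/3): locker 1 is available, opened with probability 1/8; weight (1/3)·(1/8) = 1/24.
The weights sum to 3/8.
So P(the prize voucher in locker 2 | the attendant opened locker 1) = (1/3) / (3/8) = 8/9.

8/9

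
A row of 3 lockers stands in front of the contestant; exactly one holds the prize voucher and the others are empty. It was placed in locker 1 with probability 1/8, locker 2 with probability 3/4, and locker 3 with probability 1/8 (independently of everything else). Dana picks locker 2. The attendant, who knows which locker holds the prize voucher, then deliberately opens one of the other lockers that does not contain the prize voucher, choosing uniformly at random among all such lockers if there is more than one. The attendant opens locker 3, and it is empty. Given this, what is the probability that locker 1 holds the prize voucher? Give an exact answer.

1/4

Condition on the true location of the prize voucher.
If it is in locker 1 (prior 1/8): the attendant has no choice, probability 1; weight (1/8)·1 = 1/8.
If it is in locker 2 (prior 3/4): the attendant has 2 equally likely choices, so probability 1/2; weight (3/4)·(1/2) = 3/8.
If it is in locker 3 (prior 1/8): the attendant opened locker 3, so this case is ruled out; weight (1/8)·0 = 0.
The weights sum to 1/2.
So P(the prize voucher in locker 1 | the attendant opened locker 3) = (1/8) / (1/2) = 1/4.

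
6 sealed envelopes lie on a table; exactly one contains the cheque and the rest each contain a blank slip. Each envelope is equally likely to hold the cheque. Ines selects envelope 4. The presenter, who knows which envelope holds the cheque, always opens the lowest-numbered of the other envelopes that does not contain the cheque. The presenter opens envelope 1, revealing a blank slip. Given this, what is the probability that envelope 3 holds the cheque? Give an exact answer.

1/5

Apply Bayes' rule, conditioning on where the cheque actually is.
If it is in envelope 1 (prior 1/6): the presenter opened envelope 1, so this case is ruled out; weight (1/6)·0 = 0.
If it is in any of envelopes 2, 3, 4, 5, and 6 (prior 1/6 each): envelope 1 is the lowest-numbered option available, probability 1; weight (1/6)·1 = 1/6 each.
The weights sum to 5/6.
So P(the cheque in envelope 3 | the presenter opened envelope 1) = (1/6) / (5/6) = 1/5.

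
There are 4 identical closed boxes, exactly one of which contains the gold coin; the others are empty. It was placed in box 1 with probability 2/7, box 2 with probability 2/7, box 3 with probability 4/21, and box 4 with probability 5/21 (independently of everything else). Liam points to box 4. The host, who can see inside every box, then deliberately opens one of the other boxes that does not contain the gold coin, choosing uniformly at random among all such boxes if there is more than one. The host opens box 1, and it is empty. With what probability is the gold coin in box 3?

3/10

Apply Bayes' rule, conditioning on where the gold coin actually is.
If it is in box 1 (prior 2/7): the host opened box 1, so this case is ruled out; weight (2/7)·0 = 0.
If it is in box 2 (prior 2/7): the host has 2 equally likely choices, so probability 1/2; weight (2/7)·(1/2) = 1/7.
If it is in box 3 (prior 4/21): the host has 2 equally likely choices, so probability 1/2; weight (4/21)·(1/2) = 2/21.
If it is in box 4 (prior 5/21): the host has 3 equally likely choices, so probability 1/3; weight (5/21)·(1/3) = 5/63.
The weights sum to 20/63.
So P(the gold coin in box 3 | the host opened box 1) = (2/21) / (20/63) = 3/10.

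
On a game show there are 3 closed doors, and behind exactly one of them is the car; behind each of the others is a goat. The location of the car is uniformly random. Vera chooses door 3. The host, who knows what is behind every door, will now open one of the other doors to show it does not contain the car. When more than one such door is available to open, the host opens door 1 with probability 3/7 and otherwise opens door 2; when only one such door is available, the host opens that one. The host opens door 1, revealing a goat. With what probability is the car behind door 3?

Apply Bayes' rule, conditioning on where the car actually is.
If it is behind door 1 (prior 1/3): the host opened door 1, so this case is ruled out; weight (1/3)·0 = 0.
If it is behind door 2 (prior 1/3): only door 1 is available, probability 1; weight (1/3)·1 = 1/3.
If it is behind door 3 (prior 1/3): door 1 is available, opened with probability 3/7; weight (1/3)·(3/7) = 1/7.
The weights sum to 10/21.
So P(the car behind door 3 | the host opened door 1) = (1/7) / (10/21) = 3/10.

3/10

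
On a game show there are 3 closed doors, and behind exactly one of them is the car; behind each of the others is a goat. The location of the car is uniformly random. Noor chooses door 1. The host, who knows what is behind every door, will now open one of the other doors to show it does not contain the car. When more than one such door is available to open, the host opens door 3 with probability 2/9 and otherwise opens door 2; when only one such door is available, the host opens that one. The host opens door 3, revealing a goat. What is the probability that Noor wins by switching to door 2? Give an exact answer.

Consider each possible location of the car in turn.
If it is behind door 1 (prior 1/3): door 3 is available, opened with probability 2/9; weight (1/3)·(2/9) = 2/27.
If it is behind door 2 (prior 1/3): only door 3 is available, probability 1; weight (1/3)·1 = 1/3.
If it is behind door 3 (prior 1/3): the host opened door 3, so this case is ruled out; weight (1/3)·0 = 0.
The weights sum to 11/27.
So P(the car behind door 2 | the host opened door 3) = (1/3) / (11/27) = 9/11.

9/11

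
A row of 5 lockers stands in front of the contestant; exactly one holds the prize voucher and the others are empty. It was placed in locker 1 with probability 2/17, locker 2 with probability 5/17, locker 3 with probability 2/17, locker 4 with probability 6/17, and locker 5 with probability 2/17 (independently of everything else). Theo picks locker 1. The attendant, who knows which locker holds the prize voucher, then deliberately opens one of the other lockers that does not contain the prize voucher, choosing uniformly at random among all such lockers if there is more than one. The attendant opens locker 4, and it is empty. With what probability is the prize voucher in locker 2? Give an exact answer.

10/21

Apply Bayes' rule, conditioning on where the prize voucher actually is.
If it is in locker 1 (prior 2/17): the attendant has 4 equally likely choices, so probability 1/4; weight (2/17)·(1/4) = 1/34.
If it is in locker 2 (prior 5/17): the attendant has 3 equally likely choices, so probability 1/3; weight (5/17)·(1/3) = 5/51.
If it is in either of lockers 3 and 5 (prior 2/17 each): the attendant has 3 equally likely choices, so probability 1/3; weight (2/17)·(1/3) = 2/51 each.
If it is in locker 4 (prior 6/17): the attendant opened locker 4, so this case is ruled out; weight (6/17)·0 = 0.
The weights sum to 7/34.
So P(the prize voucher in locker 2 | the attendant opened locker 4) = (5/51) / (7/34) = 10/21.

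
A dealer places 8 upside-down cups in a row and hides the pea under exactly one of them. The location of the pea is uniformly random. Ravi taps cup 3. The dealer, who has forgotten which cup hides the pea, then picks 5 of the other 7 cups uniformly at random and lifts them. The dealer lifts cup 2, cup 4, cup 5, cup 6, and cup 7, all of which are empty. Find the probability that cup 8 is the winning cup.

Apply Bayes' rule, conditioning on where the pea actually is.
If it is under any of cups 1, 3, and 8 (prior 1/8 each): the dealer picks exactly this set with probability 1/21 regardless, and none is the prize; weight (1/8)·(1/21) = 1/168 each.
If it is under any of cups 2, 4, 5, 6, and 7 (prior 1/8 each): that cup was opened and seen not to hold the prize — ruled out; weight (1/8)·0 = 0 each.
The weights sum to 1/56.
So P(the pea under cup 8 | the dealer opened cup 2, cup 4, cup 5, cup 6, and cup 7) = (1/168) / (1/56) = 1/3.

1/3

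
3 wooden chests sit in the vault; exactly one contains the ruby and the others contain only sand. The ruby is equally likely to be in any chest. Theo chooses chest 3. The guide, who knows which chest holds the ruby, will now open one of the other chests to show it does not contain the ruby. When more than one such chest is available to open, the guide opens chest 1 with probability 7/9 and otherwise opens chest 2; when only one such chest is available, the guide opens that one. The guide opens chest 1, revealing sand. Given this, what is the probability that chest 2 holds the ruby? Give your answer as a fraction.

Condition on the true location of the ruby.
If it is in chest 1 (prior 1/3): the guide opened chest 1, so this case is ruled out; weight (1/3)·0 = 0.
If it is in chest 2 (prior 1/3): only chest 1 is available, probability 1; weight (1/3)·1 = 1/3.
If it is in chest 3 (prior 1/3): chest 1 is available, opened with probability 7/9; weight (1/3)·(7/9) = 7/27.
The weights sum to 16/27.
So P(the ruby in chest 2 | the guide opened chest 1) = (1/3) / (16/27) = 9/16.

9/16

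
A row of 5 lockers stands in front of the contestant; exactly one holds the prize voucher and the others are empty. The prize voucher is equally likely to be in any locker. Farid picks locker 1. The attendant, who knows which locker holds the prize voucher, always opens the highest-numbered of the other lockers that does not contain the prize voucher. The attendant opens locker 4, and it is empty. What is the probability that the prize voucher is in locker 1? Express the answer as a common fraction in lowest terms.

0

Apply Bayes' rule, conditioning on where the prize voucher actually is.
If it is in any of lockers 1, 2, and 3 (prior 1/5 each): the attendant would have opened locker 5 instead, probability 0; weight (1/5)·0 = 0 each.
If it is in locker 4 (prior 1/5): the attendant opened locker 4, so this case is ruled out; weight (1/5)·0 = 0.
If it is in locker 5 (prior 1/5): locker 4 is the highest-numbered option available, probability 1; weight (1/5)·1 = 1/5.
The weights sum to 1/5.
So P(the prize voucher in locker 1 | the attendant opened locker 4) = 0 / (1/5) = 0.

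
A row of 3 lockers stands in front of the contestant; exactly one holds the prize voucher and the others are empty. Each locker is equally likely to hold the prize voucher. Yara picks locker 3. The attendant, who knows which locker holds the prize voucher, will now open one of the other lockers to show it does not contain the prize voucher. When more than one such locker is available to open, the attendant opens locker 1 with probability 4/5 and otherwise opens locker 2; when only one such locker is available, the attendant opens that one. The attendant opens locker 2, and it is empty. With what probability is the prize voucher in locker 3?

Condition on the true location of the prize voucher.
If it is in locker 1 (prior 1/3): only locker 2 is available, probability 1; weight (1/3)·1 = 1/3.
If it is in locker 2 (prior 1/3): the attendant opened locker 2, so this case is ruled out; weight (1/3)·0 = 0.
If it is in locker 3 (prior 1/3): locker 1 is available but not opened, probability 1/5; weight (1/3)·(1/5) = 1/15.
The weights sum to 2/5.
So P(the prize voucher in locker 3 | the attendant opened locker 2) = (1/15) / (2/5) = 1/6.

1/6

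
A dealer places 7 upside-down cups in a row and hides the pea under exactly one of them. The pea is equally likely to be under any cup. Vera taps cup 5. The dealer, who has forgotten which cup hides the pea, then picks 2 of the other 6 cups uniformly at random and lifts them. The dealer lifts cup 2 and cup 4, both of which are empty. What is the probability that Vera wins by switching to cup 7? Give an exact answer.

Condition on the true location of the pea.
If it is under any of cups 1, 3, 5, 6, and 7 (prior 1/7 each): the dealer picks exactly this set with probability 1/15 regardless, and none is the prize; weight (1/7)·(1/15) = 1/105 each.
If it is under either of cups 2 and 4 (prior 1/7 each): that cup was opened and seen not to hold the prize — ruled out; weight (1/7)·0 = 0 each.
The weights sum to 1/21.
So P(the pea under cup 7 | the dealer opened cup 2 and cup 4) = (1/105) / (1/21) = 1/5.

1/5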